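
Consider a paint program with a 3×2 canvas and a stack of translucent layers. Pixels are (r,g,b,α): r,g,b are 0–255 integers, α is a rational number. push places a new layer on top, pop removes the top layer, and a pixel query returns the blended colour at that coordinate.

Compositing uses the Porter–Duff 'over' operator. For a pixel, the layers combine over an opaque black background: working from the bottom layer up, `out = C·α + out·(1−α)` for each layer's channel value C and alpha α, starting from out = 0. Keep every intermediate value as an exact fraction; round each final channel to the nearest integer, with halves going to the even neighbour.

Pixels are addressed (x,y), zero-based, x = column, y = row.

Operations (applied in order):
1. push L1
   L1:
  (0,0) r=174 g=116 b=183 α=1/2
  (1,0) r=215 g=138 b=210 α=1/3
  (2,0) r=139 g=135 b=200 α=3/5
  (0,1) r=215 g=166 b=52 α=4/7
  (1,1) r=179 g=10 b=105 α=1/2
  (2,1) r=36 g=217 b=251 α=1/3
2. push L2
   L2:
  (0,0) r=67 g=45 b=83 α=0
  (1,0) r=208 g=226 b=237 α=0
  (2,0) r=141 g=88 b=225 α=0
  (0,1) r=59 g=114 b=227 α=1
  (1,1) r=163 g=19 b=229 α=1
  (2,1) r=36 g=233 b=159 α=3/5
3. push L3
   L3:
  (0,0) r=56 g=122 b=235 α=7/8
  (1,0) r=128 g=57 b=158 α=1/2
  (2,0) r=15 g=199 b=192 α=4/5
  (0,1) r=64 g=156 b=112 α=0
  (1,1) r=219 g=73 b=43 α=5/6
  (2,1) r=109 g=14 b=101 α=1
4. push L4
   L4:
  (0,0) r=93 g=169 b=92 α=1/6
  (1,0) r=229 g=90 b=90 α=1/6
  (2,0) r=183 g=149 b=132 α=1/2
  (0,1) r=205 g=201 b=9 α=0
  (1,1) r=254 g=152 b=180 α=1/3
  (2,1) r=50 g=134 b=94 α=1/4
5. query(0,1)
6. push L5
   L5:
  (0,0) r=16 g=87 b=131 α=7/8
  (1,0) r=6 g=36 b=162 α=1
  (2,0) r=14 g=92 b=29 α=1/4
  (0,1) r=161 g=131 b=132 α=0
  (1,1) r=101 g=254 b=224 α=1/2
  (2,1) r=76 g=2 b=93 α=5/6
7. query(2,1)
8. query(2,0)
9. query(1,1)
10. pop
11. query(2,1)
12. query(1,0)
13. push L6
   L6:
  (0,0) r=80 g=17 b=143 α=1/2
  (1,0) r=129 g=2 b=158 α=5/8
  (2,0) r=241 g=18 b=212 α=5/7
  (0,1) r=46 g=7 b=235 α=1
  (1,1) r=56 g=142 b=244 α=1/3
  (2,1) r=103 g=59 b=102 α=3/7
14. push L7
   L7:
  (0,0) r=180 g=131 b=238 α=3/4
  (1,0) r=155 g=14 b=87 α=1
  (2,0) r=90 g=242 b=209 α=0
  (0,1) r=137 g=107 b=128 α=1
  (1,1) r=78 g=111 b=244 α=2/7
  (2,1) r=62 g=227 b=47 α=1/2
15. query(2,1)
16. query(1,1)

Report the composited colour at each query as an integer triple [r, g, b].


at x=0,y=1 over L1,L2,L3,L4:
L1 α=4/7: [860/7, 664/7, 208/7]
L2 α=1: [59, 114, 227]
L3 α=0: [59, 114, 227]
L4 α=0: [59, 114, 227]
→ [59, 114, 227]

at x=2,y=1 over L1,L2,L3,L4,L5:
+L1 (α=1/3) → [12, 217/3, 251/3]
+L2 (α=3/5) → [132/5, 2531/15, 1933/15]
+L3 (α=1) → [109, 14, 101]
+L4 (α=1/4) → [377/4, 44, 397/4]
+L5 (α=5/6) → [1897/24, 9, 2257/24]
= [79, 9, 94]

query (2,0) [L1,L2,L3,L4,L5] — begin 0,0,0
L1 α=3/5: [417/5, 81, 120]
L2 α=0: [417/5, 81, 120]
L3 α=4/5: [717/25, 877/5, 888/5]
L4 α=1/2: [2646/25, 811/5, 774/5]
L5 α=1/4: [2072/25, 2893/20, 2467/20]
→ [83, 145, 123]

query (1,1) [L1,L2,L3,L4,L5] — begin 0,0,0
+L1 (α=1/2) → [179/2, 5, 105/2]
+L2 (α=1) → [163, 19, 229]
+L3 (α=5/6) → [629/3, 64, 74]
+L4 (α=1/3) → [2020/9, 280/3, 328/3]
+L5 (α=1/2) → [2929/18, 521/3, 500/3]
rounded: [163, 174, 167]

at x=2,y=1 over L1,L2,L3,L4:
after L1 α=1/3: [12, 217/3, 251/3]
after L2 α=3/5: [132/5, 2531/15, 1933/15]
after L3 α=1: [109, 14, 101]
after L4 α=1/4: [377/4, 44, 397/4]
= [94, 44, 99]

at x=1,y=0 over L1,L2,L3,L4:
L1 α=1/3: [215/3, 46, 70]
L2 α=0: [215/3, 46, 70]
L3 α=1/2: [599/6, 103/2, 114]
L4 α=1/6: [4369/36, 695/12, 110]
rounded: [121, 58, 110]

query (2,1) [L1,L2,L3,L4,L6,L7] — begin 0,0,0
L1 α=1/3: [12, 217/3, 251/3]
L2 α=3/5: [132/5, 2531/15, 1933/15]
L3 α=1: [109, 14, 101]
L4 α=1/4: [377/4, 44, 397/4]
L6 α=3/7: [98, 353/7, 703/7]
L7 α=1/2: [80, 971/7, 516/7]
rounded: [80, 139, 74]

at x=1,y=1 over L1,L2,L3,L4,L6,L7:
+L1 (α=1/2) → [179/2, 5, 105/2]
+L2 (α=1) → [163, 19, 229]
+L3 (α=5/6) → [629/3, 64, 74]
+L4 (α=1/3) → [2020/9, 280/3, 328/3]
+L6 (α=1/3) → [4544/27, 986/9, 1388/9]
+L7 (α=2/7) → [26932/189, 6928/63, 11332/63]
→ [142, 110, 180]


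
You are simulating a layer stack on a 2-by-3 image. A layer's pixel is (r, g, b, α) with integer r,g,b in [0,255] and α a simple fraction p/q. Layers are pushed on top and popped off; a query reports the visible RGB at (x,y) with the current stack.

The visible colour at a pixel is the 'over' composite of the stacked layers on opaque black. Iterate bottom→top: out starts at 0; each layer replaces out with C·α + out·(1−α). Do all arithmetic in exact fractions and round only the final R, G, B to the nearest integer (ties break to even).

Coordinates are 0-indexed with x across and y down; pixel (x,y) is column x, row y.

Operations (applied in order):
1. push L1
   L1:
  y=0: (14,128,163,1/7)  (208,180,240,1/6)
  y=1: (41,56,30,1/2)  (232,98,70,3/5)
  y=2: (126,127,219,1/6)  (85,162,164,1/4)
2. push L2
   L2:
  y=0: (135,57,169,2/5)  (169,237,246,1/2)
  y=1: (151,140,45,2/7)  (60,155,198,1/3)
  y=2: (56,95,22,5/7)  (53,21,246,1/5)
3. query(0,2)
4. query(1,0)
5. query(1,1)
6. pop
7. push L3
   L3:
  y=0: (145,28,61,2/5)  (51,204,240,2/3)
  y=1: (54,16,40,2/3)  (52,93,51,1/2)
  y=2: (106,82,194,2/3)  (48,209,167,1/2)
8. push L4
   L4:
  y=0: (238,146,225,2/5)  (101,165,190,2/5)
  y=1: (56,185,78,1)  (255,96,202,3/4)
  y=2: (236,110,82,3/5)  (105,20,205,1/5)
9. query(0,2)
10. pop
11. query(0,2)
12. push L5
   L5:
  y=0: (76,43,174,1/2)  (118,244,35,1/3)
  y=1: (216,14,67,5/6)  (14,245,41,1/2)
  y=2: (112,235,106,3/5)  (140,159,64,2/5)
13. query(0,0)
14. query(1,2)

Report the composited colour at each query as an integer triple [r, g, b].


(0,2) stack=L1,L2; from [0,0,0]:
+L1 (α=1/6) → [21, 127/6, 73/2]
+L2 (α=5/7) → [46, 1552/21, 183/7]
rounded: [46, 74, 26]

query (1,0) [L1,L2] — begin 0,0,0
+L1 (α=1/6) → [104/3, 30, 40]
+L2 (α=1/2) → [611/6, 267/2, 143]
rounded: [102, 134, 143]

(1,1) stack=L1,L2; from [0,0,0]:
+L1 (α=3/5) → [696/5, 294/5, 42]
+L2 (α=1/3) → [564/5, 1363/15, 94]
→ [113, 91, 94]

at x=0,y=2 over L1,L3,L4:
after L1 α=1/6: [21, 127/6, 73/2]
after L3 α=2/3: [233/3, 1111/18, 283/2]
after L4 α=3/5: [518/3, 4081/45, 529/5]
rounded: [173, 91, 106]

query (0,2) [L1,L3] — begin 0,0,0
L1 α=1/6: [21, 127/6, 73/2]
L3 α=2/3: [233/3, 1111/18, 283/2]
= [78, 62, 142]

query (0,0) [L1,L3,L5] — begin 0,0,0
+L1 (α=1/7) → [2, 128/7, 163/7]
+L3 (α=2/5) → [296/5, 776/35, 1343/35]
+L5 (α=1/2) → [338/5, 2281/70, 7433/70]
→ [68, 33, 106]

at x=1,y=2 over L1,L3,L5:
L1 α=1/4: [85/4, 81/2, 41]
L3 α=1/2: [277/8, 499/4, 104]
L5 α=2/5: [3071/40, 2769/20, 88]
→ [77, 138, 88]


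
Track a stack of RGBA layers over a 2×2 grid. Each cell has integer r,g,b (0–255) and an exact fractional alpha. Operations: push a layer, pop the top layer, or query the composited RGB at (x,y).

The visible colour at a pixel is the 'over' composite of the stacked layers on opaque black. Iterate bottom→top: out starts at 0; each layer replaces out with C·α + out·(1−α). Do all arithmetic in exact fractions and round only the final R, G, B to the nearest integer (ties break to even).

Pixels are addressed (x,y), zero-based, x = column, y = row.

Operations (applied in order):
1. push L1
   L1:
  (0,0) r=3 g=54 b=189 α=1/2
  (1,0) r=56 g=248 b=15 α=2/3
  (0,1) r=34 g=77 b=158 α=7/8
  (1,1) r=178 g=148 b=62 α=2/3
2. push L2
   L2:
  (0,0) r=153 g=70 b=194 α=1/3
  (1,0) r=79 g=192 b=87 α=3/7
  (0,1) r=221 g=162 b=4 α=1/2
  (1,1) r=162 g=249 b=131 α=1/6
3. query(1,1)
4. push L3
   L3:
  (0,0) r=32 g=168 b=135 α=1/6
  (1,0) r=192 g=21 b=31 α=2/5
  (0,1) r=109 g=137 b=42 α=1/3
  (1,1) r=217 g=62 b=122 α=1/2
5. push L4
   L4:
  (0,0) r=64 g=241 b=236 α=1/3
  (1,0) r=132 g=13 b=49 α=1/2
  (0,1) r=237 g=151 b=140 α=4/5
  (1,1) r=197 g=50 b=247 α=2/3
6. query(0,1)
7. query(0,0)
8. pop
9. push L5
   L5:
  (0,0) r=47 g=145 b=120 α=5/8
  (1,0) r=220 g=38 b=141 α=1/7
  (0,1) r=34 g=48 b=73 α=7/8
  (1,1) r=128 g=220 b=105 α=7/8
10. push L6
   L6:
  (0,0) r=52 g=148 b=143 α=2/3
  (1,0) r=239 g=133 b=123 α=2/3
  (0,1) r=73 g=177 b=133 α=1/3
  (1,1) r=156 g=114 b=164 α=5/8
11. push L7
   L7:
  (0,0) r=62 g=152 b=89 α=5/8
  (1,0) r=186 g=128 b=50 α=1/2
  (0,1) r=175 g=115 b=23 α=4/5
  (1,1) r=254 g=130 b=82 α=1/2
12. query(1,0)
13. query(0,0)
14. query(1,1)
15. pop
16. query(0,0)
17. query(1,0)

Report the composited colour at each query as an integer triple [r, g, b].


at x=1,y=1 over L1,L2:
after L1 α=2/3: [356/3, 296/3, 124/3]
after L2 α=1/6: [1133/9, 2227/18, 1013/18]
= [126, 124, 56]

(0,1) stack=L1,L2,L3,L4; from [0,0,0]:
after L1 α=7/8: [119/4, 539/8, 553/4]
after L2 α=1/2: [1003/8, 1835/16, 569/8]
after L3 α=1/3: [1439/12, 977/8, 737/12]
after L4 α=4/5: [2563/12, 5809/40, 7457/60]
= [214, 145, 124]

(0,0) stack=L1,L2,L3,L4; from [0,0,0]:
+L1 (α=1/2) → [3/2, 27, 189/2]
+L2 (α=1/3) → [52, 124/3, 383/3]
+L3 (α=1/6) → [146/3, 562/9, 1160/9]
+L4 (α=1/3) → [484/9, 3293/27, 4444/27]
rounded: [54, 122, 165]

query (1,0) [L1,L2,L3,L5,L6,L7] — begin 0,0,0
+L1 (α=2/3) → [112/3, 496/3, 10]
+L2 (α=3/7) → [1159/21, 3712/21, 43]
+L3 (α=2/5) → [3847/35, 4006/35, 191/5]
+L5 (α=1/7) → [30782/245, 25366/245, 1851/35]
+L6 (α=2/3) → [147892/735, 90536/735, 3487/35]
+L7 (α=1/2) → [142301/735, 92308/735, 5237/70]
= [194, 126, 75]

(0,0) stack=L1,L2,L3,L5,L6,L7; from [0,0,0]:
after L1 α=1/2: [3/2, 27, 189/2]
after L2 α=1/3: [52, 124/3, 383/3]
after L3 α=1/6: [146/3, 562/9, 1160/9]
after L5 α=5/8: [381/8, 2737/24, 370/3]
after L6 α=2/3: [1213/24, 9841/72, 1228/9]
after L7 α=5/8: [3693/64, 28081/192, 2563/24]
= [58, 146, 107]

at x=1,y=1 over L1,L2,L3,L5,L6,L7:
after L1 α=2/3: [356/3, 296/3, 124/3]
after L2 α=1/6: [1133/9, 2227/18, 1013/18]
after L3 α=1/2: [1543/9, 3343/36, 3209/36]
after L5 α=7/8: [9607/72, 58783/288, 29669/288]
after L6 α=5/8: [28327/192, 113503/768, 108389/768]
after L7 α=1/2: [77095/384, 213343/1536, 171365/1536]
→ [201, 139, 112]

(0,0) stack=L1,L2,L3,L5,L6; from [0,0,0]:
+L1 (α=1/2) → [3/2, 27, 189/2]
+L2 (α=1/3) → [52, 124/3, 383/3]
+L3 (α=1/6) → [146/3, 562/9, 1160/9]
+L5 (α=5/8) → [381/8, 2737/24, 370/3]
+L6 (α=2/3) → [1213/24, 9841/72, 1228/9]
= [51, 137, 136]

at x=1,y=0 over L1,L2,L3,L5,L6:
+L1 (α=2/3) → [112/3, 496/3, 10]
+L2 (α=3/7) → [1159/21, 3712/21, 43]
+L3 (α=2/5) → [3847/35, 4006/35, 191/5]
+L5 (α=1/7) → [30782/245, 25366/245, 1851/35]
+L6 (α=2/3) → [147892/735, 90536/735, 3487/35]
→ [201, 123, 100]


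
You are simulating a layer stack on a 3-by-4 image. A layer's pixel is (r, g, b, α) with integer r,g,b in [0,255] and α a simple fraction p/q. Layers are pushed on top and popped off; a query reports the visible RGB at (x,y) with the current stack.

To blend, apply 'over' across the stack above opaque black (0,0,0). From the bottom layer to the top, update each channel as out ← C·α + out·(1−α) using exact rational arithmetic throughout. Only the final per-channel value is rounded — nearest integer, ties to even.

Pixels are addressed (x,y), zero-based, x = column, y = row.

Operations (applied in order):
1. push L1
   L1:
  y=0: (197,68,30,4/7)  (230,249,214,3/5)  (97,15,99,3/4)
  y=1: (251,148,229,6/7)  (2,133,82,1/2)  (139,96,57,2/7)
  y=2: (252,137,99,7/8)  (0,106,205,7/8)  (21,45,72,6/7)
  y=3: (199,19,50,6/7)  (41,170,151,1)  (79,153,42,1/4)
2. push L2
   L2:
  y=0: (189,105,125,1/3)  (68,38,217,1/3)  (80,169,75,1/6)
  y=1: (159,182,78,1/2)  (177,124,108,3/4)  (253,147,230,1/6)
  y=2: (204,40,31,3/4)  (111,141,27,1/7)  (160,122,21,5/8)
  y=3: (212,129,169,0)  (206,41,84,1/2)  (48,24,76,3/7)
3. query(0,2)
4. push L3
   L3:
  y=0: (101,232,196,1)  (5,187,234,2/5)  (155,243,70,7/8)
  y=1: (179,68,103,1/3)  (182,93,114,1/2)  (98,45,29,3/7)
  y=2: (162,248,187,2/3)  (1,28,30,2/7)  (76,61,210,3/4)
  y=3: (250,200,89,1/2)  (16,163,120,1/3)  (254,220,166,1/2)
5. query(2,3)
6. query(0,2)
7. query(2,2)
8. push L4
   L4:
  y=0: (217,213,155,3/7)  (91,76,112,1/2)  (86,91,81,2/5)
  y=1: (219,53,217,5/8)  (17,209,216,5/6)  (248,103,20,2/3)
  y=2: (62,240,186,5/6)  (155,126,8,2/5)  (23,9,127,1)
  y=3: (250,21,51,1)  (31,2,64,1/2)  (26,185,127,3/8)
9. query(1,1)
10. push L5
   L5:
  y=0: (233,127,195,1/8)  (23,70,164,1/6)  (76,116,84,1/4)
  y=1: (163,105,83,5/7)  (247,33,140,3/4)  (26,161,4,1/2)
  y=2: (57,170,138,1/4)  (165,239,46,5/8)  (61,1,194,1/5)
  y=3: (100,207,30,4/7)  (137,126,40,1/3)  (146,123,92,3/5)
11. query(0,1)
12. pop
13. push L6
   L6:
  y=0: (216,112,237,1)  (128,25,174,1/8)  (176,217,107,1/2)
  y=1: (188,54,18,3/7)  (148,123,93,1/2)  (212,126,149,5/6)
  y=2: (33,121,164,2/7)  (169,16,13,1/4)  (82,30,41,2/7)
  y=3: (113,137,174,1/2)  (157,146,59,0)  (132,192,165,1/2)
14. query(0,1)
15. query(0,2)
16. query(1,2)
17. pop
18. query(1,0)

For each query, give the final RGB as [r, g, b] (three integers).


(0,2) stack=L1,L2; from [0,0,0]:
+L1 (α=7/8) → [441/2, 959/8, 693/8]
+L2 (α=3/4) → [1665/8, 1919/32, 1437/32]
= [208, 60, 45]

query (2,3) [L1,L2,L3] — begin 0,0,0
+L1 (α=1/4) → [79/4, 153/4, 21/2]
+L2 (α=3/7) → [223/7, 225/7, 270/7]
+L3 (α=1/2) → [2001/14, 1765/14, 716/7]
→ [143, 126, 102]

query (0,2) [L1,L2,L3] — begin 0,0,0
after L1 α=7/8: [441/2, 959/8, 693/8]
after L2 α=3/4: [1665/8, 1919/32, 1437/32]
after L3 α=2/3: [1419/8, 17791/96, 13405/96]
= [177, 185, 140]

query (2,2) [L1,L2,L3] — begin 0,0,0
+L1 (α=6/7) → [18, 270/7, 432/7]
+L2 (α=5/8) → [427/4, 635/7, 2031/56]
+L3 (α=3/4) → [1339/16, 479/7, 37311/224]
→ [84, 68, 167]

query (1,1) [L1,L2,L3,L4] — begin 0,0,0
L1 α=1/2: [1, 133/2, 41]
L2 α=3/4: [133, 877/8, 365/4]
L3 α=1/2: [315/2, 1621/16, 821/8]
L4 α=5/6: [485/12, 18341/96, 9461/48]
→ [40, 191, 197]

query (0,1) [L1,L2,L3,L4,L5] — begin 0,0,0
+L1 (α=6/7) → [1506/7, 888/7, 1374/7]
+L2 (α=1/2) → [2619/14, 1081/7, 960/7]
+L3 (α=1/3) → [3872/21, 2638/21, 2641/21]
+L4 (α=5/8) → [11537/56, 4493/56, 2559/14]
+L5 (α=5/7) → [34357/196, 19193/196, 5464/49]
= [175, 98, 112]

(0,1) stack=L1,L2,L3,L4,L6; from [0,0,0]:
+L1 (α=6/7) → [1506/7, 888/7, 1374/7]
+L2 (α=1/2) → [2619/14, 1081/7, 960/7]
+L3 (α=1/3) → [3872/21, 2638/21, 2641/21]
+L4 (α=5/8) → [11537/56, 4493/56, 2559/14]
+L6 (α=3/7) → [19433/98, 6761/98, 5496/49]
→ [198, 69, 112]

at x=0,y=2 over L1,L2,L3,L4,L6:
L1 α=7/8: [441/2, 959/8, 693/8]
L2 α=3/4: [1665/8, 1919/32, 1437/32]
L3 α=2/3: [1419/8, 17791/96, 13405/96]
L4 α=5/6: [3899/48, 132991/576, 102685/576]
L6 α=2/7: [22663/336, 804347/4032, 702353/4032]
rounded: [67, 199, 174]

(1,2) stack=L1,L2,L3,L4,L6; from [0,0,0]:
L1 α=7/8: [0, 371/4, 1435/8]
L2 α=1/7: [111/7, 1395/14, 4413/28]
L3 α=2/7: [569/49, 7759/98, 23745/196]
L4 α=2/5: [16897/245, 47973/490, 74371/980]
L6 α=1/4: [23024/245, 151759/1960, 235853/3920]
= [94, 77, 60]

(1,0) stack=L1,L2,L3,L4; from [0,0,0]:
after L1 α=3/5: [138, 747/5, 642/5]
after L2 α=1/3: [344/3, 1684/15, 2369/15]
after L3 α=2/5: [354/5, 3554/25, 4709/25]
after L4 α=1/2: [809/10, 2727/25, 7509/50]
rounded: [81, 109, 150]


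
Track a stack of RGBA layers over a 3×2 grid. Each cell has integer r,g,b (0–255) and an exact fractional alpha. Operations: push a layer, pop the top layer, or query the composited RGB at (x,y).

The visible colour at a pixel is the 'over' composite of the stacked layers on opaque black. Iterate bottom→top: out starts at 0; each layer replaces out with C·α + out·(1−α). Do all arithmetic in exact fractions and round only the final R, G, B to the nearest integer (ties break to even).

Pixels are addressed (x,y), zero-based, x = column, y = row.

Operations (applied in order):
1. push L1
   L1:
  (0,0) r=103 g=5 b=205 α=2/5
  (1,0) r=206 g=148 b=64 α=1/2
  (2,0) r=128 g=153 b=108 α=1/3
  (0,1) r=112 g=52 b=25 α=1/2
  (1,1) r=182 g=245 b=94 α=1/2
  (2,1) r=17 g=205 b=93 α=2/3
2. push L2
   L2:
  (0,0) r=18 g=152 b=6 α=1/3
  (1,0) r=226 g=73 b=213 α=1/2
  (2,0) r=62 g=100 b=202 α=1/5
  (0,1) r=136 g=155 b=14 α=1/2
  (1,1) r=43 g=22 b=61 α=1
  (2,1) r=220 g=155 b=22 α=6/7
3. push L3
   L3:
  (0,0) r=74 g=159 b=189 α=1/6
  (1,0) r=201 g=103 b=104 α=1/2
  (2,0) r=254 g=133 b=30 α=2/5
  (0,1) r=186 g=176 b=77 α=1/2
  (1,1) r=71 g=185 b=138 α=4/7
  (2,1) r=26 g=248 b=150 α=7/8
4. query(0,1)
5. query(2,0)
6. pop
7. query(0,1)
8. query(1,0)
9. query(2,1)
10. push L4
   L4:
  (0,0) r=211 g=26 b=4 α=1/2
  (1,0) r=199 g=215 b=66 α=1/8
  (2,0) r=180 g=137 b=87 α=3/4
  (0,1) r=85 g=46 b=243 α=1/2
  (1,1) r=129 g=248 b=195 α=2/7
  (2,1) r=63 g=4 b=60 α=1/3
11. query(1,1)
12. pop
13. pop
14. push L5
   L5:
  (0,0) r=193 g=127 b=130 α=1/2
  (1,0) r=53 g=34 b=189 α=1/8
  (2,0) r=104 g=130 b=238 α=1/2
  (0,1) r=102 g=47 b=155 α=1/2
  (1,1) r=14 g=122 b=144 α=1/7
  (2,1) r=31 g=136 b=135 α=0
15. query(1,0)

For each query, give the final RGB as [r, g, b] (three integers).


at x=0,y=1 over L1,L2,L3:
+L1 (α=1/2) → [56, 26, 25/2]
+L2 (α=1/2) → [96, 181/2, 53/4]
+L3 (α=1/2) → [141, 533/4, 361/8]
= [141, 133, 45]

query (2,0) [L1,L2,L3] — begin 0,0,0
L1 α=1/3: [128/3, 51, 36]
L2 α=1/5: [698/15, 304/5, 346/5]
L3 α=2/5: [3238/25, 2242/25, 1338/25]
→ [130, 90, 54]

(0,1) stack=L1,L2; from [0,0,0]:
+L1 (α=1/2) → [56, 26, 25/2]
+L2 (α=1/2) → [96, 181/2, 53/4]
= [96, 90, 13]

at x=1,y=0 over L1,L2:
+L1 (α=1/2) → [103, 74, 32]
+L2 (α=1/2) → [329/2, 147/2, 245/2]
→ [164, 74, 122]

query (2,1) [L1,L2] — begin 0,0,0
+L1 (α=2/3) → [34/3, 410/3, 62]
+L2 (α=6/7) → [3994/21, 3200/21, 194/7]
rounded: [190, 152, 28]

(1,1) stack=L1,L2,L4; from [0,0,0]:
after L1 α=1/2: [91, 245/2, 47]
after L2 α=1: [43, 22, 61]
after L4 α=2/7: [473/7, 606/7, 695/7]
= [68, 87, 99]

query (1,0) [L1,L5] — begin 0,0,0
+L1 (α=1/2) → [103, 74, 32]
+L5 (α=1/8) → [387/4, 69, 413/8]
→ [97, 69, 52]


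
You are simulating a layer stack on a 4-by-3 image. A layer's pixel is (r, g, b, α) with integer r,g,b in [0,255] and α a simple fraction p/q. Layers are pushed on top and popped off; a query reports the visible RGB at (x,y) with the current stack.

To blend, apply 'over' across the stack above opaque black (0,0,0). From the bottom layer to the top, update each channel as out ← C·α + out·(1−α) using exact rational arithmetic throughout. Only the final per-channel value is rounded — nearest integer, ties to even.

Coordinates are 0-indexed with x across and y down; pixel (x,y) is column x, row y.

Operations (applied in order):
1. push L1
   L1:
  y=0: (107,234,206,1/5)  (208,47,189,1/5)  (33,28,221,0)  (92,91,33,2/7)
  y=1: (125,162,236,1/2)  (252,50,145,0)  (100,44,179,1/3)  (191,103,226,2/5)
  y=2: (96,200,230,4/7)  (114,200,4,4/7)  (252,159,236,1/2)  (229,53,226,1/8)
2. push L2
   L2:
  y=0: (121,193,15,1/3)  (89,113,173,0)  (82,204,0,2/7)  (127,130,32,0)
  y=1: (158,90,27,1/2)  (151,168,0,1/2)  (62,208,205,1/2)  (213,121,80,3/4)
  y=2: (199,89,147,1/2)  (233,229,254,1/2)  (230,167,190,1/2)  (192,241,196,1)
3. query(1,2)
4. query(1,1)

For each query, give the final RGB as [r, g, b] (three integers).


(1,2) stack=L1,L2; from [0,0,0]:
L1 α=4/7: [456/7, 800/7, 16/7]
L2 α=1/2: [2087/14, 2403/14, 897/7]
= [149, 172, 128]

(1,1) stack=L1,L2; from [0,0,0]:
after L1 α=0: [0, 0, 0]
after L2 α=1/2: [151/2, 84, 0]
= [76, 84, 0]


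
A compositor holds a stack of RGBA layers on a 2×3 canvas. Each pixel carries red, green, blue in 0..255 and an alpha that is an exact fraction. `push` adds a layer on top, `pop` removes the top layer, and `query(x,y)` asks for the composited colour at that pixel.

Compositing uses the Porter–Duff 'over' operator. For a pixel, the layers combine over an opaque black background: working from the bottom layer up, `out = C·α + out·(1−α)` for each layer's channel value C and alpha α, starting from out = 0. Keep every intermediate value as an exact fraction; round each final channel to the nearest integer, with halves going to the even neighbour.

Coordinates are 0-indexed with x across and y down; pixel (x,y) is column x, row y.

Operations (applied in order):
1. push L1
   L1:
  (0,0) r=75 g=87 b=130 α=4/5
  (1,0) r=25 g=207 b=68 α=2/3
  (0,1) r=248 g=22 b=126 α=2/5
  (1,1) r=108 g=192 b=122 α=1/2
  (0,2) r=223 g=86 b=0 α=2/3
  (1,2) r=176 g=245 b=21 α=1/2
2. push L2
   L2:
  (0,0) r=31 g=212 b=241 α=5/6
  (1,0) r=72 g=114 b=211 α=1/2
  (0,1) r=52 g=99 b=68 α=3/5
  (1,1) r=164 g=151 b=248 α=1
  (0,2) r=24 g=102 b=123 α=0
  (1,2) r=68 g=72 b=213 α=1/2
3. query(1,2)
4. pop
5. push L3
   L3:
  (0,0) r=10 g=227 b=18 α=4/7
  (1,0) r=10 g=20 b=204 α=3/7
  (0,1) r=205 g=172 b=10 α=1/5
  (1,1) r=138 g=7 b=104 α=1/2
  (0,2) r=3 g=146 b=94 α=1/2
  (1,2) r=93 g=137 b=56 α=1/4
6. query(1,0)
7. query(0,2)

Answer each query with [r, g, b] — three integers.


at x=1,y=2 over L1,L2:
after L1 α=1/2: [88, 245/2, 21/2]
after L2 α=1/2: [78, 389/4, 447/4]
= [78, 97, 112]

(1,0) stack=L1,L3; from [0,0,0]:
after L1 α=2/3: [50/3, 138, 136/3]
after L3 α=3/7: [290/21, 612/7, 340/3]
= [14, 87, 113]

query (0,2) [L1,L3] — begin 0,0,0
L1 α=2/3: [446/3, 172/3, 0]
L3 α=1/2: [455/6, 305/3, 47]
rounded: [76, 102, 47]


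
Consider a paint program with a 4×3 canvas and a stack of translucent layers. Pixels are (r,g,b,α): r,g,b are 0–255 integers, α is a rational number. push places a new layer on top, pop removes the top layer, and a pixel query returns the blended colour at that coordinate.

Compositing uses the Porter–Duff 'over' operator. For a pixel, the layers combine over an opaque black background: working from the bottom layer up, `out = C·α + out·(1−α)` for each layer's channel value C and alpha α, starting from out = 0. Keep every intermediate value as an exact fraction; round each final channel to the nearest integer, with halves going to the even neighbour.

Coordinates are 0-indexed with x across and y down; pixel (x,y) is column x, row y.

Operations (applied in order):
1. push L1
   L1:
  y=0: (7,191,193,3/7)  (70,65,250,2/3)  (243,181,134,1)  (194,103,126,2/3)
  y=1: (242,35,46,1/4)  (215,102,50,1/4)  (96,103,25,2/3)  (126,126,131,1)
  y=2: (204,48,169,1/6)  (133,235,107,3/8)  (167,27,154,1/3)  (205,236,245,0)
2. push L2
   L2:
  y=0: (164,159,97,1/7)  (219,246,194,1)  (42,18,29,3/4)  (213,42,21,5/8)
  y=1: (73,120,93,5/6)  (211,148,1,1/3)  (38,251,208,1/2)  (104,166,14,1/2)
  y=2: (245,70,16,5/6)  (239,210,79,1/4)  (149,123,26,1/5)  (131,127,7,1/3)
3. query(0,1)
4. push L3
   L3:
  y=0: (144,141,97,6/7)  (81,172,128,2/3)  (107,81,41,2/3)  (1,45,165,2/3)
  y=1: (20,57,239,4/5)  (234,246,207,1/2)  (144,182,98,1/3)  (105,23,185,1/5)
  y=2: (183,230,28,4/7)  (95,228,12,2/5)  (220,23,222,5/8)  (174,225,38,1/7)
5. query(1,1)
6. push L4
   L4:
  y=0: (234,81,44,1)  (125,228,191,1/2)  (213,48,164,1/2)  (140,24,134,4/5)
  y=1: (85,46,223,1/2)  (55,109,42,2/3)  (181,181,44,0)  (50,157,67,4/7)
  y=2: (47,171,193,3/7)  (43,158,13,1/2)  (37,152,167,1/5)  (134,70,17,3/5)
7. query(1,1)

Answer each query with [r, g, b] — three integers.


at x=0,y=1 over L1,L2:
L1 α=1/4: [121/2, 35/4, 23/2]
L2 α=5/6: [851/12, 2435/24, 953/12]
→ [71, 101, 79]

(1,1) stack=L1,L2,L3; from [0,0,0]:
+L1 (α=1/4) → [215/4, 51/2, 25/2]
+L2 (α=1/3) → [637/6, 199/3, 26/3]
+L3 (α=1/2) → [2041/12, 937/6, 647/6]
= [170, 156, 108]

query (1,1) [L1,L2,L3,L4] — begin 0,0,0
after L1 α=1/4: [215/4, 51/2, 25/2]
after L2 α=1/3: [637/6, 199/3, 26/3]
after L3 α=1/2: [2041/12, 937/6, 647/6]
after L4 α=2/3: [3361/36, 2245/18, 1151/18]
rounded: [93, 125, 64]


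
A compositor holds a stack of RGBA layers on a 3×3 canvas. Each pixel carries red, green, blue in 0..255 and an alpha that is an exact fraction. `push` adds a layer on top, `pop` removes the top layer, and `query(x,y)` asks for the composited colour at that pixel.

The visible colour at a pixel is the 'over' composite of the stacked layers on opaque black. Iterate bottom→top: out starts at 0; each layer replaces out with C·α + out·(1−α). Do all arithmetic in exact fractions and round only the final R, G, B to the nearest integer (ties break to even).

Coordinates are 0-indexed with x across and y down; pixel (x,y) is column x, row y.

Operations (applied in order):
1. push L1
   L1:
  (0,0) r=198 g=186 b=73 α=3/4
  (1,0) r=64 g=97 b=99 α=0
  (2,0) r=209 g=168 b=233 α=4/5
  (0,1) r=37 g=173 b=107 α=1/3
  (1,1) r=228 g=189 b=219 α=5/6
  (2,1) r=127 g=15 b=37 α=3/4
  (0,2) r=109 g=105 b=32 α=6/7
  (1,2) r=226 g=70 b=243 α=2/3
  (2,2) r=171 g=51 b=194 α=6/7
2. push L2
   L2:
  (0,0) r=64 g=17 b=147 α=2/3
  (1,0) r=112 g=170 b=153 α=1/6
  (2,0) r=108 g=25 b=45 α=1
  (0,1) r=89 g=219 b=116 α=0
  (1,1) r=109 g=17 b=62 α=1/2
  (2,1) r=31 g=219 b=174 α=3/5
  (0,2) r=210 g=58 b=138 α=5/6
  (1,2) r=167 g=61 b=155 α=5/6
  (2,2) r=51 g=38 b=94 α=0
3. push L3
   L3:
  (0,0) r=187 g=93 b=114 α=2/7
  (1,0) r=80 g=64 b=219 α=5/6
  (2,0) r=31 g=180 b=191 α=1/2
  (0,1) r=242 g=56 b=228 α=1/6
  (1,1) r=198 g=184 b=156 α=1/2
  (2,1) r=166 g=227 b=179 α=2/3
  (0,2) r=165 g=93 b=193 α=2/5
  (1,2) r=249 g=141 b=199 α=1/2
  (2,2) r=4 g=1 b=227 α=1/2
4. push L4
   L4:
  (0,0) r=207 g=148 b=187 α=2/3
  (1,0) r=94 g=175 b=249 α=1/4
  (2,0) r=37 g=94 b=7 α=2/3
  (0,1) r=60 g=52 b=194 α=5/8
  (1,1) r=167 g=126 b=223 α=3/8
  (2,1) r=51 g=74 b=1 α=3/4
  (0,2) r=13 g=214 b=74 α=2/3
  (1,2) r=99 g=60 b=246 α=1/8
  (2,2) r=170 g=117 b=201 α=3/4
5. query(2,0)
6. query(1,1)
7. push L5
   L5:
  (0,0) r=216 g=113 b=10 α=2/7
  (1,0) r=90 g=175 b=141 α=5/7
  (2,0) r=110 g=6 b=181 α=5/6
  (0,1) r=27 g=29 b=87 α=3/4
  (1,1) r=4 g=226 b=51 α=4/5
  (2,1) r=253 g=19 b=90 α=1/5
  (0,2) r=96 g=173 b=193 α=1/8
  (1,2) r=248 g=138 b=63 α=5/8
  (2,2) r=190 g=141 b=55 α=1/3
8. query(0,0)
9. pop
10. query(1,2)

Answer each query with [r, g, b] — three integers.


query (2,0) [L1,L2,L3,L4] — begin 0,0,0
after L1 α=4/5: [836/5, 672/5, 932/5]
after L2 α=1: [108, 25, 45]
after L3 α=1/2: [139/2, 205/2, 118]
after L4 α=2/3: [287/6, 581/6, 44]
→ [48, 97, 44]

at x=1,y=1 over L1,L2,L3,L4:
L1 α=5/6: [190, 315/2, 365/2]
L2 α=1/2: [299/2, 349/4, 489/4]
L3 α=1/2: [695/4, 1085/8, 1113/8]
L4 α=3/8: [5479/32, 8449/64, 10917/64]
→ [171, 132, 171]

at x=0,y=0 over L1,L2,L3,L4,L5:
+L1 (α=3/4) → [297/2, 279/2, 219/4]
+L2 (α=2/3) → [553/6, 347/6, 465/4]
+L3 (α=2/7) → [5009/42, 2851/42, 3237/28]
+L4 (α=2/3) → [22397/126, 15283/126, 13709/84]
+L5 (α=2/7) → [166417/882, 104891/882, 70225/588]
→ [189, 119, 119]

query (1,2) [L1,L2,L3,L4] — begin 0,0,0
L1 α=2/3: [452/3, 140/3, 162]
L2 α=5/6: [2957/18, 1055/18, 937/6]
L3 α=1/2: [7439/36, 3593/36, 2131/12]
L4 α=1/8: [55637/288, 27311/288, 17869/96]
→ [193, 95, 186]


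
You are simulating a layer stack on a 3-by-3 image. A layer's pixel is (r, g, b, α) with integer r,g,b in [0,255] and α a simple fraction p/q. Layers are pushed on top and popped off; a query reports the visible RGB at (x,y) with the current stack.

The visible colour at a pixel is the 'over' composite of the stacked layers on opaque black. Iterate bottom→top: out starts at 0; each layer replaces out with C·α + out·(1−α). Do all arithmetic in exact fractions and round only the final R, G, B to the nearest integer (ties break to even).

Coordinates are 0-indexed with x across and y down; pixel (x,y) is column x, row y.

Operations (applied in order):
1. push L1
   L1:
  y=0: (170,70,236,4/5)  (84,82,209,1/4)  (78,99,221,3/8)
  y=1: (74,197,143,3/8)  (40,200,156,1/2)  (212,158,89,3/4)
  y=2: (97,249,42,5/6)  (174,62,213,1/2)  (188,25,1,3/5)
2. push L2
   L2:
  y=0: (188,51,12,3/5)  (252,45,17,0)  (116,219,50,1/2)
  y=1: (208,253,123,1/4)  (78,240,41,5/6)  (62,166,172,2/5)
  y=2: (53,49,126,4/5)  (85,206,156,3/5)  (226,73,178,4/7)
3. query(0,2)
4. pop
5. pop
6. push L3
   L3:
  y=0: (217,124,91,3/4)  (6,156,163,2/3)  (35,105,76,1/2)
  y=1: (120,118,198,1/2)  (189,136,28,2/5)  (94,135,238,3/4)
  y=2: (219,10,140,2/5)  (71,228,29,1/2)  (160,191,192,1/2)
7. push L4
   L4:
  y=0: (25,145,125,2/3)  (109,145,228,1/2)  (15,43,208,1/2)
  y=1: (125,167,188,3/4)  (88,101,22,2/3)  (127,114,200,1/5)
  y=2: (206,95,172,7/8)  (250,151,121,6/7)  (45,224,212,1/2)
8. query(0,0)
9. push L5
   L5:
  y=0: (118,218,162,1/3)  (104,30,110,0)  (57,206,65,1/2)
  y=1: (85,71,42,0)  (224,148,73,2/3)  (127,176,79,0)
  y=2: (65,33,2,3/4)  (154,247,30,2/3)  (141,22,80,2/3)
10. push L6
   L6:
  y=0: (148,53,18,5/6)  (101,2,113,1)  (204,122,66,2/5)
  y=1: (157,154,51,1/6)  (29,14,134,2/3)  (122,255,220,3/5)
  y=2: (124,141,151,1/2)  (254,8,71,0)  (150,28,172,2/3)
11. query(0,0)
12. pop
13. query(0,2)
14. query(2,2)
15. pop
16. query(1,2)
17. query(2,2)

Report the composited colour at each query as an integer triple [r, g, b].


(0,2) stack=L1,L2; from [0,0,0]:
L1 α=5/6: [485/6, 415/2, 35]
L2 α=4/5: [1757/30, 807/10, 539/5]
→ [59, 81, 108]

at x=0,y=0 over L3,L4:
after L3 α=3/4: [651/4, 93, 273/4]
after L4 α=2/3: [851/12, 383/3, 1273/12]
→ [71, 128, 106]

query (0,0) [L3,L4,L5,L6] — begin 0,0,0
L3 α=3/4: [651/4, 93, 273/4]
L4 α=2/3: [851/12, 383/3, 1273/12]
L5 α=1/3: [1559/18, 1420/9, 2245/18]
L6 α=5/6: [14879/108, 3805/54, 3865/108]
= [138, 70, 36]

at x=0,y=2 over L3,L4,L5:
+L3 (α=2/5) → [438/5, 4, 56]
+L4 (α=7/8) → [956/5, 669/8, 315/2]
+L5 (α=3/4) → [1931/20, 1461/32, 327/8]
= [97, 46, 41]

query (2,2) [L3,L4,L5] — begin 0,0,0
+L3 (α=1/2) → [80, 191/2, 96]
+L4 (α=1/2) → [125/2, 639/4, 154]
+L5 (α=2/3) → [689/6, 815/12, 314/3]
→ [115, 68, 105]

at x=1,y=2 over L3,L4:
+L3 (α=1/2) → [71/2, 114, 29/2]
+L4 (α=6/7) → [3071/14, 1020/7, 1481/14]
→ [219, 146, 106]

(2,2) stack=L3,L4; from [0,0,0]:
after L3 α=1/2: [80, 191/2, 96]
after L4 α=1/2: [125/2, 639/4, 154]
rounded: [62, 160, 154]


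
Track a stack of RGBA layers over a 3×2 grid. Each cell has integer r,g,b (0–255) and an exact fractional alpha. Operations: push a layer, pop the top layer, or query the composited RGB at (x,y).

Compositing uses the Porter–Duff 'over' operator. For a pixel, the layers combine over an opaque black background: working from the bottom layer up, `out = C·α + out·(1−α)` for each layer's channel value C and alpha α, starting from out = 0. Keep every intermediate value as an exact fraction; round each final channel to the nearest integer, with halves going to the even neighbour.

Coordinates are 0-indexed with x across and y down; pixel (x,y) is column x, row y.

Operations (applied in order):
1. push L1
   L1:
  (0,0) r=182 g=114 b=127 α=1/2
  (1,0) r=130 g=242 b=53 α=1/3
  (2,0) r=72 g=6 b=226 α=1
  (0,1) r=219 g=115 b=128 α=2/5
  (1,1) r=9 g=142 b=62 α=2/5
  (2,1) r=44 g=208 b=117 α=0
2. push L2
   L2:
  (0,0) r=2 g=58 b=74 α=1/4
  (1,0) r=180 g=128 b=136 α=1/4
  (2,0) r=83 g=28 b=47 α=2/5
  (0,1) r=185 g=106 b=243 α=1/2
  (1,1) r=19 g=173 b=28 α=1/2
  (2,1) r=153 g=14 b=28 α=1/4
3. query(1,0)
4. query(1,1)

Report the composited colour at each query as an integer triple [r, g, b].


query (1,0) [L1,L2] — begin 0,0,0
+L1 (α=1/3) → [130/3, 242/3, 53/3]
+L2 (α=1/4) → [155/2, 185/2, 189/4]
→ [78, 92, 47]

at x=1,y=1 over L1,L2:
L1 α=2/5: [18/5, 284/5, 124/5]
L2 α=1/2: [113/10, 1149/10, 132/5]
→ [11, 115, 26]


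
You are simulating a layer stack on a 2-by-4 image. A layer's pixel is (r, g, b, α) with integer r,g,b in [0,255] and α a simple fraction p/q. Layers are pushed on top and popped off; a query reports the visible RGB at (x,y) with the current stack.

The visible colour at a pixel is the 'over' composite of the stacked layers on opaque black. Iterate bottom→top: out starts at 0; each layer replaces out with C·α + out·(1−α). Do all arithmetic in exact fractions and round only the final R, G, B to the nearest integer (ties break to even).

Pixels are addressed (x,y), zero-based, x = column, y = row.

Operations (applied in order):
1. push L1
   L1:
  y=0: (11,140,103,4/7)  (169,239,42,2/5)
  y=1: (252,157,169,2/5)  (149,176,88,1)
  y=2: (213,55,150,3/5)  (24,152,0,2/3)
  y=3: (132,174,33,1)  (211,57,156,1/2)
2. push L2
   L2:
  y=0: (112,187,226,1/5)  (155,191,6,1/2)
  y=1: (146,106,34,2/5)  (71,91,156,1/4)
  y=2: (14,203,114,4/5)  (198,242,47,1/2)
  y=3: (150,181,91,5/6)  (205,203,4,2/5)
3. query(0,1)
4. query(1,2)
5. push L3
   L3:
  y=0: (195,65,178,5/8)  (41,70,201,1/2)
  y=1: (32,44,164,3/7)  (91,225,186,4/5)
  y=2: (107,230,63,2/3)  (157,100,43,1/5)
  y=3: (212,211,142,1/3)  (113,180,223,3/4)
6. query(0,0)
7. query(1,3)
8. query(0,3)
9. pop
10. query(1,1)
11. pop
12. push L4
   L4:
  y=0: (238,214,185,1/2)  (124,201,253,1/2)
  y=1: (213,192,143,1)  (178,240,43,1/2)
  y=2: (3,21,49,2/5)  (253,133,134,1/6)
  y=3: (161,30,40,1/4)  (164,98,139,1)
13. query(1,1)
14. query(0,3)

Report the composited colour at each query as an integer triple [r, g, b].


at x=0,y=1 over L1,L2:
+L1 (α=2/5) → [504/5, 314/5, 338/5]
+L2 (α=2/5) → [2972/25, 2002/25, 1354/25]
= [119, 80, 54]

(1,2) stack=L1,L2; from [0,0,0]:
L1 α=2/3: [16, 304/3, 0]
L2 α=1/2: [107, 515/3, 47/2]
= [107, 172, 24]

query (0,0) [L1,L2,L3] — begin 0,0,0
after L1 α=4/7: [44/7, 80, 412/7]
after L2 α=1/5: [192/7, 507/5, 646/7]
after L3 α=5/8: [7401/56, 1573/20, 1021/7]
= [132, 79, 146]

at x=1,y=3 over L1,L2,L3:
L1 α=1/2: [211/2, 57/2, 78]
L2 α=2/5: [1453/10, 983/10, 242/5]
L3 α=3/4: [4843/40, 6383/40, 3587/20]
rounded: [121, 160, 179]

query (0,3) [L1,L2,L3] — begin 0,0,0
after L1 α=1: [132, 174, 33]
after L2 α=5/6: [147, 1079/6, 244/3]
after L3 α=1/3: [506/3, 1712/9, 914/9]
rounded: [169, 190, 102]

at x=1,y=1 over L1,L2:
L1 α=1: [149, 176, 88]
L2 α=1/4: [259/2, 619/4, 105]
rounded: [130, 155, 105]

(1,1) stack=L1,L4; from [0,0,0]:
after L1 α=1: [149, 176, 88]
after L4 α=1/2: [327/2, 208, 131/2]
→ [164, 208, 66]

at x=0,y=3 over L1,L4:
L1 α=1: [132, 174, 33]
L4 α=1/4: [557/4, 138, 139/4]
→ [139, 138, 35]


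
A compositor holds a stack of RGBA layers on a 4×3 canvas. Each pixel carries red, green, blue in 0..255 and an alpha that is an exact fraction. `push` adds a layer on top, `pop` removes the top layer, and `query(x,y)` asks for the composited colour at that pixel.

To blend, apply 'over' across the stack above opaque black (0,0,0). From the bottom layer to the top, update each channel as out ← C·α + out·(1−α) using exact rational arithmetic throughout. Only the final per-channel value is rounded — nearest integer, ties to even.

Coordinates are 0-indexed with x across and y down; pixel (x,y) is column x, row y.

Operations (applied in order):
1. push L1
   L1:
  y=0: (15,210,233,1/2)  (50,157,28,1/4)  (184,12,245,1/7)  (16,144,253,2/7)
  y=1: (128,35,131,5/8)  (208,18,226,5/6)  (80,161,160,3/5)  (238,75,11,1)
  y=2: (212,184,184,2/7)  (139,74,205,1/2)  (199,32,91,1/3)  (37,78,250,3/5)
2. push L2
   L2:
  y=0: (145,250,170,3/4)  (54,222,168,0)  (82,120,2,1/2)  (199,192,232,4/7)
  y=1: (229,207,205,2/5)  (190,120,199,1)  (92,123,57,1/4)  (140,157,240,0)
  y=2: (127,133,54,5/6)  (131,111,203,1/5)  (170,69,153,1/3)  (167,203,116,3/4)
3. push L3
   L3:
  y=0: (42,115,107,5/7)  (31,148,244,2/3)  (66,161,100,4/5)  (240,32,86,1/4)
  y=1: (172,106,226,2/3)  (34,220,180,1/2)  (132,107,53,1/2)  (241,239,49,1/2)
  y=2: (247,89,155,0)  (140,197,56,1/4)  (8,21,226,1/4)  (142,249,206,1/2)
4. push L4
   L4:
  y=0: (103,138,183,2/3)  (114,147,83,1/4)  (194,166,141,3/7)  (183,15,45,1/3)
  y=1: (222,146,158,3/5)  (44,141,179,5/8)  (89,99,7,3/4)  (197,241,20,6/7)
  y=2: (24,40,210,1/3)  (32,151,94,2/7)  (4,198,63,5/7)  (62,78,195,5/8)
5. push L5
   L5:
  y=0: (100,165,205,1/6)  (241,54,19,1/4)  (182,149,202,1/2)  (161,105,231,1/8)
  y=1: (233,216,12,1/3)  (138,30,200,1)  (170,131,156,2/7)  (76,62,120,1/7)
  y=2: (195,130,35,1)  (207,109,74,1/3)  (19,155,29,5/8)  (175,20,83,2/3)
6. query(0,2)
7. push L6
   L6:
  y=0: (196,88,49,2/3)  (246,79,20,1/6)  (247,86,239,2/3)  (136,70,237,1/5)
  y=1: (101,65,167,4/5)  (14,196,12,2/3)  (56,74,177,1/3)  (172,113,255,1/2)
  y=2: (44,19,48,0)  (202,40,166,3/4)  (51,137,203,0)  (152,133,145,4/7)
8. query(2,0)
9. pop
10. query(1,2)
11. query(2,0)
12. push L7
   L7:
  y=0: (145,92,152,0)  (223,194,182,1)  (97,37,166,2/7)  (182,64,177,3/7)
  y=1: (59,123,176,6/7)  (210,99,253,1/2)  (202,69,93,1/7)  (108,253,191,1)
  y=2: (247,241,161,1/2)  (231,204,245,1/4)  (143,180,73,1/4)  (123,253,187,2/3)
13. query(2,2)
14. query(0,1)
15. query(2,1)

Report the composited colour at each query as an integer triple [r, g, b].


(0,2) stack=L1,L2,L3,L4,L5; from [0,0,0]:
after L1 α=2/7: [424/7, 368/7, 368/7]
after L2 α=5/6: [1623/14, 5023/42, 1129/21]
after L3 α=0: [1623/14, 5023/42, 1129/21]
after L4 α=1/3: [597/7, 5863/63, 6668/63]
after L5 α=1: [195, 130, 35]
→ [195, 130, 35]

at x=2,y=0 over L1,L2,L3,L4,L5,L6:
L1 α=1/7: [184/7, 12/7, 35]
L2 α=1/2: [379/7, 426/7, 37/2]
L3 α=4/5: [2227/35, 4934/35, 837/10]
L4 α=3/7: [29278/245, 37166/245, 3789/35]
L5 α=1/2: [36934/245, 73671/490, 10859/70]
L6 α=2/3: [157964/735, 157951/1470, 14773/70]
→ [215, 107, 211]

(1,2) stack=L1,L2,L3,L4,L5; from [0,0,0]:
after L1 α=1/2: [139/2, 37, 205/2]
after L2 α=1/5: [409/5, 259/5, 613/5]
after L3 α=1/4: [1927/20, 881/10, 2119/20]
after L4 α=2/7: [2183/28, 1485/14, 2871/28]
after L5 α=1/3: [5081/42, 2248/21, 3907/42]
→ [121, 107, 93]

(2,0) stack=L1,L2,L3,L4,L5; from [0,0,0]:
after L1 α=1/7: [184/7, 12/7, 35]
after L2 α=1/2: [379/7, 426/7, 37/2]
after L3 α=4/5: [2227/35, 4934/35, 837/10]
after L4 α=3/7: [29278/245, 37166/245, 3789/35]
after L5 α=1/2: [36934/245, 73671/490, 10859/70]
= [151, 150, 155]

at x=2,y=2 over L1,L2,L3,L4,L5,L7:
L1 α=1/3: [199/3, 32/3, 91/3]
L2 α=1/3: [908/9, 271/9, 641/9]
L3 α=1/4: [233/3, 167/6, 1319/12]
L4 α=5/7: [526/21, 3137/21, 3209/42]
L5 α=5/8: [1191/56, 4281/28, 5239/112]
L7 α=1/4: [11581/224, 17883/112, 23893/448]
rounded: [52, 160, 53]

at x=0,y=1 over L1,L2,L3,L4,L5,L7:
after L1 α=5/8: [80, 175/8, 655/8]
after L2 α=2/5: [698/5, 3837/40, 1049/8]
after L3 α=2/3: [806/5, 12317/120, 1555/8]
after L4 α=3/5: [4942/25, 38597/300, 3451/20]
after L5 α=1/3: [15709/75, 70997/450, 3571/30]
after L7 α=6/7: [6037/75, 403097/3150, 35251/210]
→ [80, 128, 168]

at x=2,y=1 over L1,L2,L3,L4,L5,L7:
after L1 α=3/5: [48, 483/5, 96]
after L2 α=1/4: [59, 516/5, 345/4]
after L3 α=1/2: [191/2, 1051/10, 557/8]
after L4 α=3/4: [725/8, 4021/40, 725/32]
after L5 α=2/7: [6345/56, 6117/56, 13609/224]
after L7 α=1/7: [24691/196, 20283/196, 51243/784]
= [126, 103, 65]


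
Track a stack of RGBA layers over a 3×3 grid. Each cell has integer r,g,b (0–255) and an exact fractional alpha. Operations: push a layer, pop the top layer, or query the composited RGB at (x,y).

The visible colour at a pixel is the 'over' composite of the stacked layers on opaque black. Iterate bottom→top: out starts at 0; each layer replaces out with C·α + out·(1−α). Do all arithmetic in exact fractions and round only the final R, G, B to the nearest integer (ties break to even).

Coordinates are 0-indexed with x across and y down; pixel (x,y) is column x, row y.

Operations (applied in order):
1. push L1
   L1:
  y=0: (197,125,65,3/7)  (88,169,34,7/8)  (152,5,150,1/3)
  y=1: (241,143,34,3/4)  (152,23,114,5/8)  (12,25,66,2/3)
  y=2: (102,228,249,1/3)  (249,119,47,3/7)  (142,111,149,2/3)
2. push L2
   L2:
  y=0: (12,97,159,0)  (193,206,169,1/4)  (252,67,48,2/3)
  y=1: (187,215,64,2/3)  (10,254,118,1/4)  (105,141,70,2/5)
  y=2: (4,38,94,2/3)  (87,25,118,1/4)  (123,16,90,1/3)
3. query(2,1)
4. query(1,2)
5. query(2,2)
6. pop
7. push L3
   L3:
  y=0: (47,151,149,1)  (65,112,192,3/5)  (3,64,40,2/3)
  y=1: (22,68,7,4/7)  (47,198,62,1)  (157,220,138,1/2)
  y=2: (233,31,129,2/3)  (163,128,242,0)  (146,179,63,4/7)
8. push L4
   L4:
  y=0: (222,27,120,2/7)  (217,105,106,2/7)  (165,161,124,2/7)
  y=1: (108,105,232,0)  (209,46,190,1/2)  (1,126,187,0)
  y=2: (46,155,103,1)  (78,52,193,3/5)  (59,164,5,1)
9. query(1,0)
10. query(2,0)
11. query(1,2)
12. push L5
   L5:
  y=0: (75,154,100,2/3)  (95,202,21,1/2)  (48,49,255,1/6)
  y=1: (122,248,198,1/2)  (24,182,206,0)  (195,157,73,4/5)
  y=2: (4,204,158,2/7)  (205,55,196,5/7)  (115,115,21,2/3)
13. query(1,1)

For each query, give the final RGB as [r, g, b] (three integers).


at x=2,y=1 over L1,L2:
after L1 α=2/3: [8, 50/3, 44]
after L2 α=2/5: [234/5, 332/5, 272/5]
rounded: [47, 66, 54]

query (1,2) [L1,L2] — begin 0,0,0
+L1 (α=3/7) → [747/7, 51, 141/7]
+L2 (α=1/4) → [1425/14, 89/2, 1249/28]
rounded: [102, 44, 45]

at x=2,y=2 over L1,L2:
L1 α=2/3: [284/3, 74, 298/3]
L2 α=1/3: [937/9, 164/3, 866/9]
rounded: [104, 55, 96]

query (1,0) [L1,L3,L4] — begin 0,0,0
after L1 α=7/8: [77, 1183/8, 119/4]
after L3 α=3/5: [349/5, 2527/20, 1271/10]
after L4 α=2/7: [783/7, 481/4, 1695/14]
= [112, 120, 121]

at x=2,y=0 over L1,L3,L4:
after L1 α=1/3: [152/3, 5/3, 50]
after L3 α=2/3: [170/9, 389/9, 130/3]
after L4 α=2/7: [3820/63, 4843/63, 1394/21]
= [61, 77, 66]

(1,2) stack=L1,L3,L4; from [0,0,0]:
after L1 α=3/7: [747/7, 51, 141/7]
after L3 α=0: [747/7, 51, 141/7]
after L4 α=3/5: [3132/35, 258/5, 867/7]
→ [89, 52, 124]

query (1,1) [L1,L3,L4,L5] — begin 0,0,0
+L1 (α=5/8) → [95, 115/8, 285/4]
+L3 (α=1) → [47, 198, 62]
+L4 (α=1/2) → [128, 122, 126]
+L5 (α=0) → [128, 122, 126]
rounded: [128, 122, 126]
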